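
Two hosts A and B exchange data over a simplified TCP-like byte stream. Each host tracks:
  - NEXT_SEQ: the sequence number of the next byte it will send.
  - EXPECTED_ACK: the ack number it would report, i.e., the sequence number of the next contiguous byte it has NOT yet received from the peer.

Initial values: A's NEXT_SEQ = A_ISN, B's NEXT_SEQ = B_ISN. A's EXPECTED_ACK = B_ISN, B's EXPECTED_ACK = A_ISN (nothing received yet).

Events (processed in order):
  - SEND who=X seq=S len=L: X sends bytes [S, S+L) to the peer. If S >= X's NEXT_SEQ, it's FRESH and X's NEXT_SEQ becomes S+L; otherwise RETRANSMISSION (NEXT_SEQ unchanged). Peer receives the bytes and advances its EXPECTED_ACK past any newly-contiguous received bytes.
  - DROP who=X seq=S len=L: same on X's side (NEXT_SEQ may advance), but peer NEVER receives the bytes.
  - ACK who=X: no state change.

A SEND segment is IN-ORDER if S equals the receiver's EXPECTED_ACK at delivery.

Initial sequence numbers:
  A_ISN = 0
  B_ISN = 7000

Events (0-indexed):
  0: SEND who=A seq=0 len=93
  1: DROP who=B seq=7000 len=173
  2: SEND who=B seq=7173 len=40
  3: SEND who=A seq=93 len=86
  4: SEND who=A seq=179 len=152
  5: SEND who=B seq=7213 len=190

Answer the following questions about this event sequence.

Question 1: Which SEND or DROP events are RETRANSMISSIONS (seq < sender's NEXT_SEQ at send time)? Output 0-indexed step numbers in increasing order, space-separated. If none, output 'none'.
Answer: none

Derivation:
Step 0: SEND seq=0 -> fresh
Step 1: DROP seq=7000 -> fresh
Step 2: SEND seq=7173 -> fresh
Step 3: SEND seq=93 -> fresh
Step 4: SEND seq=179 -> fresh
Step 5: SEND seq=7213 -> fresh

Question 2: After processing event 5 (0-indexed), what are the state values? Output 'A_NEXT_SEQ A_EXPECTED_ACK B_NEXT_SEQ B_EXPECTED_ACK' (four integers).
After event 0: A_seq=93 A_ack=7000 B_seq=7000 B_ack=93
After event 1: A_seq=93 A_ack=7000 B_seq=7173 B_ack=93
After event 2: A_seq=93 A_ack=7000 B_seq=7213 B_ack=93
After event 3: A_seq=179 A_ack=7000 B_seq=7213 B_ack=179
After event 4: A_seq=331 A_ack=7000 B_seq=7213 B_ack=331
After event 5: A_seq=331 A_ack=7000 B_seq=7403 B_ack=331

331 7000 7403 331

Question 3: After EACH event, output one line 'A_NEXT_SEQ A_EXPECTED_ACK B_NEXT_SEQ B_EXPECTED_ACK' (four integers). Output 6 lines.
93 7000 7000 93
93 7000 7173 93
93 7000 7213 93
179 7000 7213 179
331 7000 7213 331
331 7000 7403 331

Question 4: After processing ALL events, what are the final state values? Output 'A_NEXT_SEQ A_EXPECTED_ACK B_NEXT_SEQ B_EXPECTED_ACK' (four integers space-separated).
After event 0: A_seq=93 A_ack=7000 B_seq=7000 B_ack=93
After event 1: A_seq=93 A_ack=7000 B_seq=7173 B_ack=93
After event 2: A_seq=93 A_ack=7000 B_seq=7213 B_ack=93
After event 3: A_seq=179 A_ack=7000 B_seq=7213 B_ack=179
After event 4: A_seq=331 A_ack=7000 B_seq=7213 B_ack=331
After event 5: A_seq=331 A_ack=7000 B_seq=7403 B_ack=331

Answer: 331 7000 7403 331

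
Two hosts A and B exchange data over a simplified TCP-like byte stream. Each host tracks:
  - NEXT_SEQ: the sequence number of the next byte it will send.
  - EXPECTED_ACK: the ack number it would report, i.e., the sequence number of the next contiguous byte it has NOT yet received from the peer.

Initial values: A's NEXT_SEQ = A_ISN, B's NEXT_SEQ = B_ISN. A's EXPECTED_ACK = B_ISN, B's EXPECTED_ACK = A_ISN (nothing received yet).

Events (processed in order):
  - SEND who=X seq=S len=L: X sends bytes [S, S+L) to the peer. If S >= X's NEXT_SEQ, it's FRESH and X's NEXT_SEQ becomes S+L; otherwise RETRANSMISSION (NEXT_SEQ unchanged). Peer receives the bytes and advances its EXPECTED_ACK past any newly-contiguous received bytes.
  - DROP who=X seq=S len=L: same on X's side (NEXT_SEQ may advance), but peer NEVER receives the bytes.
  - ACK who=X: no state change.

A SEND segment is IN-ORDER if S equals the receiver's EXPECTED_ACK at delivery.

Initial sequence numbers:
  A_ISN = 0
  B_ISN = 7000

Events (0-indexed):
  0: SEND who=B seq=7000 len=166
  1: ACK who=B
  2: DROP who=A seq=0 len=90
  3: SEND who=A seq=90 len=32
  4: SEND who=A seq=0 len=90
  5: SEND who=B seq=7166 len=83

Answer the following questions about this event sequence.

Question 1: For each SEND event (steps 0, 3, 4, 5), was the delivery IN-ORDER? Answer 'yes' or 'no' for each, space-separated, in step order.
Answer: yes no yes yes

Derivation:
Step 0: SEND seq=7000 -> in-order
Step 3: SEND seq=90 -> out-of-order
Step 4: SEND seq=0 -> in-order
Step 5: SEND seq=7166 -> in-order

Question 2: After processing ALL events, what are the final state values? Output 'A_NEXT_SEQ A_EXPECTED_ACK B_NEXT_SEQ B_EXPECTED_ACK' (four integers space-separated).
Answer: 122 7249 7249 122

Derivation:
After event 0: A_seq=0 A_ack=7166 B_seq=7166 B_ack=0
After event 1: A_seq=0 A_ack=7166 B_seq=7166 B_ack=0
After event 2: A_seq=90 A_ack=7166 B_seq=7166 B_ack=0
After event 3: A_seq=122 A_ack=7166 B_seq=7166 B_ack=0
After event 4: A_seq=122 A_ack=7166 B_seq=7166 B_ack=122
After event 5: A_seq=122 A_ack=7249 B_seq=7249 B_ack=122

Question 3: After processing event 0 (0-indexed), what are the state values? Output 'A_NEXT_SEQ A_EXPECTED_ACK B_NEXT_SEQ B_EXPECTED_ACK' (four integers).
After event 0: A_seq=0 A_ack=7166 B_seq=7166 B_ack=0

0 7166 7166 0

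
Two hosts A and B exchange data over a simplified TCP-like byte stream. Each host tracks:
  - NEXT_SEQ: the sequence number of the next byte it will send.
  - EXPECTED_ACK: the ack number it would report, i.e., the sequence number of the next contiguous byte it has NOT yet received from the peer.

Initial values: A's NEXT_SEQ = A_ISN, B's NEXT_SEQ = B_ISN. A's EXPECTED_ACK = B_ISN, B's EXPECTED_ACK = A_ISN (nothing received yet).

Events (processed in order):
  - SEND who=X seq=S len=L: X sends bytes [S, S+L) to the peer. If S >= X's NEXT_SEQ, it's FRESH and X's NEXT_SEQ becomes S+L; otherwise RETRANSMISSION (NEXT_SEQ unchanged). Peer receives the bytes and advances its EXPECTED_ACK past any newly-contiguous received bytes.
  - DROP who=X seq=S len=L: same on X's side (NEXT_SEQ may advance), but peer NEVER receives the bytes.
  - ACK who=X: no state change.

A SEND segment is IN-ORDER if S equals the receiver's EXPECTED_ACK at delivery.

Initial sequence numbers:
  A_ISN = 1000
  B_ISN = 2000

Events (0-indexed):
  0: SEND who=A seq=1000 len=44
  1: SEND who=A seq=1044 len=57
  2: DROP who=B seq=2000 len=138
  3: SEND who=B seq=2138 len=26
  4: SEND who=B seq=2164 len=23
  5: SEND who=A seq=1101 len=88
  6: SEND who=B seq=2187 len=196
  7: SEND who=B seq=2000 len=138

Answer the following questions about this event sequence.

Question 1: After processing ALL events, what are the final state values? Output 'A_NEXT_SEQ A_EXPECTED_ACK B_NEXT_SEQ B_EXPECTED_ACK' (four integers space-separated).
After event 0: A_seq=1044 A_ack=2000 B_seq=2000 B_ack=1044
After event 1: A_seq=1101 A_ack=2000 B_seq=2000 B_ack=1101
After event 2: A_seq=1101 A_ack=2000 B_seq=2138 B_ack=1101
After event 3: A_seq=1101 A_ack=2000 B_seq=2164 B_ack=1101
After event 4: A_seq=1101 A_ack=2000 B_seq=2187 B_ack=1101
After event 5: A_seq=1189 A_ack=2000 B_seq=2187 B_ack=1189
After event 6: A_seq=1189 A_ack=2000 B_seq=2383 B_ack=1189
After event 7: A_seq=1189 A_ack=2383 B_seq=2383 B_ack=1189

Answer: 1189 2383 2383 1189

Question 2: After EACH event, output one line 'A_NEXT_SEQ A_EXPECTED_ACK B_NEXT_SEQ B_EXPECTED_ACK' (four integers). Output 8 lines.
1044 2000 2000 1044
1101 2000 2000 1101
1101 2000 2138 1101
1101 2000 2164 1101
1101 2000 2187 1101
1189 2000 2187 1189
1189 2000 2383 1189
1189 2383 2383 1189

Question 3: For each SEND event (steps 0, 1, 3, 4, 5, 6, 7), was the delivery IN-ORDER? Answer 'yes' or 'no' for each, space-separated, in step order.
Answer: yes yes no no yes no yes

Derivation:
Step 0: SEND seq=1000 -> in-order
Step 1: SEND seq=1044 -> in-order
Step 3: SEND seq=2138 -> out-of-order
Step 4: SEND seq=2164 -> out-of-order
Step 5: SEND seq=1101 -> in-order
Step 6: SEND seq=2187 -> out-of-order
Step 7: SEND seq=2000 -> in-order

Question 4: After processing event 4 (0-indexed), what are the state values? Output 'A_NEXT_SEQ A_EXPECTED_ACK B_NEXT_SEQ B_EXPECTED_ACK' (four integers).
After event 0: A_seq=1044 A_ack=2000 B_seq=2000 B_ack=1044
After event 1: A_seq=1101 A_ack=2000 B_seq=2000 B_ack=1101
After event 2: A_seq=1101 A_ack=2000 B_seq=2138 B_ack=1101
After event 3: A_seq=1101 A_ack=2000 B_seq=2164 B_ack=1101
After event 4: A_seq=1101 A_ack=2000 B_seq=2187 B_ack=1101

1101 2000 2187 1101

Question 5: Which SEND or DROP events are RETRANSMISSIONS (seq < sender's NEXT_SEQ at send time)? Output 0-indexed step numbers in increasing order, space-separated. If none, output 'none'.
Step 0: SEND seq=1000 -> fresh
Step 1: SEND seq=1044 -> fresh
Step 2: DROP seq=2000 -> fresh
Step 3: SEND seq=2138 -> fresh
Step 4: SEND seq=2164 -> fresh
Step 5: SEND seq=1101 -> fresh
Step 6: SEND seq=2187 -> fresh
Step 7: SEND seq=2000 -> retransmit

Answer: 7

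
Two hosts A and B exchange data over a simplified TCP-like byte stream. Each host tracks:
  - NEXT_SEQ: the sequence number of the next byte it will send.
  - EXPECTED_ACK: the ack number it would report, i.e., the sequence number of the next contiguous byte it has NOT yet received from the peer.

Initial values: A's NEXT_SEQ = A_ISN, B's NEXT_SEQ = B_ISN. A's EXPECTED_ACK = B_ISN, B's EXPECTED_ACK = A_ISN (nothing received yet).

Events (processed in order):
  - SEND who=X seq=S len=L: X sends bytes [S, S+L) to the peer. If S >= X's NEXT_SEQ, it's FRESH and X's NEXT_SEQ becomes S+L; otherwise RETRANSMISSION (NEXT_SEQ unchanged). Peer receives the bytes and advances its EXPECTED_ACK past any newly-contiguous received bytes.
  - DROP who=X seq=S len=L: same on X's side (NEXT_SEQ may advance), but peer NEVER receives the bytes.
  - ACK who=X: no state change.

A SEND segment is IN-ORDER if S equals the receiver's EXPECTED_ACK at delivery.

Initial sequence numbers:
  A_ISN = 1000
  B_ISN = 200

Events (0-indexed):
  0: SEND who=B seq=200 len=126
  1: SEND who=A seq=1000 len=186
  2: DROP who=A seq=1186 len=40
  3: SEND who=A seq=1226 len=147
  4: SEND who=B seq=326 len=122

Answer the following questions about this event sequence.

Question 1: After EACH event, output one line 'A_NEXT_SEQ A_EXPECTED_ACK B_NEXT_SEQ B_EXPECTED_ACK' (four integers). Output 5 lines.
1000 326 326 1000
1186 326 326 1186
1226 326 326 1186
1373 326 326 1186
1373 448 448 1186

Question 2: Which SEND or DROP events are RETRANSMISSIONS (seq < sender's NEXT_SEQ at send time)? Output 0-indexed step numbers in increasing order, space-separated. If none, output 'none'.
Step 0: SEND seq=200 -> fresh
Step 1: SEND seq=1000 -> fresh
Step 2: DROP seq=1186 -> fresh
Step 3: SEND seq=1226 -> fresh
Step 4: SEND seq=326 -> fresh

Answer: none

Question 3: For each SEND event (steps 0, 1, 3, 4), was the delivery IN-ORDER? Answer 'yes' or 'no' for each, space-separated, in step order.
Step 0: SEND seq=200 -> in-order
Step 1: SEND seq=1000 -> in-order
Step 3: SEND seq=1226 -> out-of-order
Step 4: SEND seq=326 -> in-order

Answer: yes yes no yes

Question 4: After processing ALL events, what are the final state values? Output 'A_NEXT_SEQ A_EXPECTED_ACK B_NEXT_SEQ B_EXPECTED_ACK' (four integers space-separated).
After event 0: A_seq=1000 A_ack=326 B_seq=326 B_ack=1000
After event 1: A_seq=1186 A_ack=326 B_seq=326 B_ack=1186
After event 2: A_seq=1226 A_ack=326 B_seq=326 B_ack=1186
After event 3: A_seq=1373 A_ack=326 B_seq=326 B_ack=1186
After event 4: A_seq=1373 A_ack=448 B_seq=448 B_ack=1186

Answer: 1373 448 448 1186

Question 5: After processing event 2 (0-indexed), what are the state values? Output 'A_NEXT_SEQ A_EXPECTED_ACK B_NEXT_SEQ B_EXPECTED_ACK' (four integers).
After event 0: A_seq=1000 A_ack=326 B_seq=326 B_ack=1000
After event 1: A_seq=1186 A_ack=326 B_seq=326 B_ack=1186
After event 2: A_seq=1226 A_ack=326 B_seq=326 B_ack=1186

1226 326 326 1186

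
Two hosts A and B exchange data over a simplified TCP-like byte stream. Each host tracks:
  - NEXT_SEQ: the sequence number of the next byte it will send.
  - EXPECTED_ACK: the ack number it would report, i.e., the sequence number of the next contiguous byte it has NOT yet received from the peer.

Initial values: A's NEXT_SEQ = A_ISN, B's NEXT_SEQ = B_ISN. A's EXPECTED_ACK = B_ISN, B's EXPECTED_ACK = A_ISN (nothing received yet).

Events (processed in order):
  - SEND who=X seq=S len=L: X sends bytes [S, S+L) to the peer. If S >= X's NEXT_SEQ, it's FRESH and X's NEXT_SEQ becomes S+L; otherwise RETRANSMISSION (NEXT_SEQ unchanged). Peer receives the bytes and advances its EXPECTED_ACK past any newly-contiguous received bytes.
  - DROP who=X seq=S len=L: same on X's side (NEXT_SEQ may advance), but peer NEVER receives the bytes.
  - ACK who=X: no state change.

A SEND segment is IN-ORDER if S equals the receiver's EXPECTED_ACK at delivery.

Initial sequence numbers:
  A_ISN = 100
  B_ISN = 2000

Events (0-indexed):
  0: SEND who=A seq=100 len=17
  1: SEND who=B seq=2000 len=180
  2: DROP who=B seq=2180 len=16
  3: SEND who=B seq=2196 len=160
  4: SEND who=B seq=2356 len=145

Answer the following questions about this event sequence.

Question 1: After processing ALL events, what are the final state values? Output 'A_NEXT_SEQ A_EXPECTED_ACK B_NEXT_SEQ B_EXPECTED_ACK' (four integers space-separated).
After event 0: A_seq=117 A_ack=2000 B_seq=2000 B_ack=117
After event 1: A_seq=117 A_ack=2180 B_seq=2180 B_ack=117
After event 2: A_seq=117 A_ack=2180 B_seq=2196 B_ack=117
After event 3: A_seq=117 A_ack=2180 B_seq=2356 B_ack=117
After event 4: A_seq=117 A_ack=2180 B_seq=2501 B_ack=117

Answer: 117 2180 2501 117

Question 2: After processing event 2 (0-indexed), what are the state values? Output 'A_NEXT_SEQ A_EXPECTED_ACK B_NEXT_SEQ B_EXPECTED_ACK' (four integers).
After event 0: A_seq=117 A_ack=2000 B_seq=2000 B_ack=117
After event 1: A_seq=117 A_ack=2180 B_seq=2180 B_ack=117
After event 2: A_seq=117 A_ack=2180 B_seq=2196 B_ack=117

117 2180 2196 117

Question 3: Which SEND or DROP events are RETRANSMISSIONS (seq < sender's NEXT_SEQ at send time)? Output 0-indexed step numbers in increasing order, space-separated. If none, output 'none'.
Step 0: SEND seq=100 -> fresh
Step 1: SEND seq=2000 -> fresh
Step 2: DROP seq=2180 -> fresh
Step 3: SEND seq=2196 -> fresh
Step 4: SEND seq=2356 -> fresh

Answer: none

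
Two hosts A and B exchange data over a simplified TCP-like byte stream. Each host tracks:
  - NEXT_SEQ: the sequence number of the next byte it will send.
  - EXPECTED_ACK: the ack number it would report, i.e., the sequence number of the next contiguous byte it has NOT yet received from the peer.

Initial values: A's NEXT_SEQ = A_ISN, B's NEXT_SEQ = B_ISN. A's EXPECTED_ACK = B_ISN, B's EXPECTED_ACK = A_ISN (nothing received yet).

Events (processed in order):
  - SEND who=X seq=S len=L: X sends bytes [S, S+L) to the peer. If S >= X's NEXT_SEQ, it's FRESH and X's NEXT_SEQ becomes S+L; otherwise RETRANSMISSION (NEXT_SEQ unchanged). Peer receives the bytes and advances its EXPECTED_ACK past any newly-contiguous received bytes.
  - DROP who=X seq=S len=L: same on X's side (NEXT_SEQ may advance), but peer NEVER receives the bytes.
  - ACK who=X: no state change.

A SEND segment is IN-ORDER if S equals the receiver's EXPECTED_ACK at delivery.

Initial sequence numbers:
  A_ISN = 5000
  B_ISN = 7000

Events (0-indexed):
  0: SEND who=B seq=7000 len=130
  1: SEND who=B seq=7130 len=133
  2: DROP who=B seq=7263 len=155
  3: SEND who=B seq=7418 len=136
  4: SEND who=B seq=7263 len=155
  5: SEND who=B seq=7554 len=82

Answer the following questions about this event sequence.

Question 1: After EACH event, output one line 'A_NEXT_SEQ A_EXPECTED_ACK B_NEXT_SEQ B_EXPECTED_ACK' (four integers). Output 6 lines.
5000 7130 7130 5000
5000 7263 7263 5000
5000 7263 7418 5000
5000 7263 7554 5000
5000 7554 7554 5000
5000 7636 7636 5000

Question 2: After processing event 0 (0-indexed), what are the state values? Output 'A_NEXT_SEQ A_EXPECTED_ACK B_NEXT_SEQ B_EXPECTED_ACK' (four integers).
After event 0: A_seq=5000 A_ack=7130 B_seq=7130 B_ack=5000

5000 7130 7130 5000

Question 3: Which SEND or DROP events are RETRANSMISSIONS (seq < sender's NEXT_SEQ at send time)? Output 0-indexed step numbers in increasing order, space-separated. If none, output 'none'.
Step 0: SEND seq=7000 -> fresh
Step 1: SEND seq=7130 -> fresh
Step 2: DROP seq=7263 -> fresh
Step 3: SEND seq=7418 -> fresh
Step 4: SEND seq=7263 -> retransmit
Step 5: SEND seq=7554 -> fresh

Answer: 4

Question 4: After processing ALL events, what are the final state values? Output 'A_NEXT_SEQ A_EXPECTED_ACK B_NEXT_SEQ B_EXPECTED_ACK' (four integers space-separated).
After event 0: A_seq=5000 A_ack=7130 B_seq=7130 B_ack=5000
After event 1: A_seq=5000 A_ack=7263 B_seq=7263 B_ack=5000
After event 2: A_seq=5000 A_ack=7263 B_seq=7418 B_ack=5000
After event 3: A_seq=5000 A_ack=7263 B_seq=7554 B_ack=5000
After event 4: A_seq=5000 A_ack=7554 B_seq=7554 B_ack=5000
After event 5: A_seq=5000 A_ack=7636 B_seq=7636 B_ack=5000

Answer: 5000 7636 7636 5000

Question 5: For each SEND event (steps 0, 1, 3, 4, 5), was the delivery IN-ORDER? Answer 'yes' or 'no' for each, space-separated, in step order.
Step 0: SEND seq=7000 -> in-order
Step 1: SEND seq=7130 -> in-order
Step 3: SEND seq=7418 -> out-of-order
Step 4: SEND seq=7263 -> in-order
Step 5: SEND seq=7554 -> in-order

Answer: yes yes no yes yes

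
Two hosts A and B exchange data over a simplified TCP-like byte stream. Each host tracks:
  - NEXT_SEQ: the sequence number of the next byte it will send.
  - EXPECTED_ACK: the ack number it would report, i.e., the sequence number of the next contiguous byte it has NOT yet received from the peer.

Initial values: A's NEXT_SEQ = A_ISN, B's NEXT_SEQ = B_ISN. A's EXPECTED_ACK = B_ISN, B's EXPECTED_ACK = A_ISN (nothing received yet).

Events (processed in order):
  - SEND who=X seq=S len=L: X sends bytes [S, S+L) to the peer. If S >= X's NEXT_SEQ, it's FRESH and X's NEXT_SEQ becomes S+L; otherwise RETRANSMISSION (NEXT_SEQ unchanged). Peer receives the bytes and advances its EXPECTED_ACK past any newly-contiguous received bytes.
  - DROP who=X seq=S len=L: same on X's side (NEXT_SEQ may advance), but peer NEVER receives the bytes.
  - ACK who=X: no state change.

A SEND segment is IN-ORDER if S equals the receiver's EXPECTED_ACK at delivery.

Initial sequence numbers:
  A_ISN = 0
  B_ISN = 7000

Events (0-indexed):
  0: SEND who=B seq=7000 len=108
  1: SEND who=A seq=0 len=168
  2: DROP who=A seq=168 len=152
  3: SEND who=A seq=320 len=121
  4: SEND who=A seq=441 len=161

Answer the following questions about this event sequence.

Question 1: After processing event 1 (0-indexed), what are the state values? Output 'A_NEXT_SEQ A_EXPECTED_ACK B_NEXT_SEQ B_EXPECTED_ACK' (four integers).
After event 0: A_seq=0 A_ack=7108 B_seq=7108 B_ack=0
After event 1: A_seq=168 A_ack=7108 B_seq=7108 B_ack=168

168 7108 7108 168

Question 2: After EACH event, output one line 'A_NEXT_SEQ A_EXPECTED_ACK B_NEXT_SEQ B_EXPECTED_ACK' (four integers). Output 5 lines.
0 7108 7108 0
168 7108 7108 168
320 7108 7108 168
441 7108 7108 168
602 7108 7108 168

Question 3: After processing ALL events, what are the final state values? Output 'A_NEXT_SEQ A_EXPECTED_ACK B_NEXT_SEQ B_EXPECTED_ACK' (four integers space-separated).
After event 0: A_seq=0 A_ack=7108 B_seq=7108 B_ack=0
After event 1: A_seq=168 A_ack=7108 B_seq=7108 B_ack=168
After event 2: A_seq=320 A_ack=7108 B_seq=7108 B_ack=168
After event 3: A_seq=441 A_ack=7108 B_seq=7108 B_ack=168
After event 4: A_seq=602 A_ack=7108 B_seq=7108 B_ack=168

Answer: 602 7108 7108 168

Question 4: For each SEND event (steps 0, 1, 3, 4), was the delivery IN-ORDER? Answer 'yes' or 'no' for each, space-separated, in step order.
Step 0: SEND seq=7000 -> in-order
Step 1: SEND seq=0 -> in-order
Step 3: SEND seq=320 -> out-of-order
Step 4: SEND seq=441 -> out-of-order

Answer: yes yes no no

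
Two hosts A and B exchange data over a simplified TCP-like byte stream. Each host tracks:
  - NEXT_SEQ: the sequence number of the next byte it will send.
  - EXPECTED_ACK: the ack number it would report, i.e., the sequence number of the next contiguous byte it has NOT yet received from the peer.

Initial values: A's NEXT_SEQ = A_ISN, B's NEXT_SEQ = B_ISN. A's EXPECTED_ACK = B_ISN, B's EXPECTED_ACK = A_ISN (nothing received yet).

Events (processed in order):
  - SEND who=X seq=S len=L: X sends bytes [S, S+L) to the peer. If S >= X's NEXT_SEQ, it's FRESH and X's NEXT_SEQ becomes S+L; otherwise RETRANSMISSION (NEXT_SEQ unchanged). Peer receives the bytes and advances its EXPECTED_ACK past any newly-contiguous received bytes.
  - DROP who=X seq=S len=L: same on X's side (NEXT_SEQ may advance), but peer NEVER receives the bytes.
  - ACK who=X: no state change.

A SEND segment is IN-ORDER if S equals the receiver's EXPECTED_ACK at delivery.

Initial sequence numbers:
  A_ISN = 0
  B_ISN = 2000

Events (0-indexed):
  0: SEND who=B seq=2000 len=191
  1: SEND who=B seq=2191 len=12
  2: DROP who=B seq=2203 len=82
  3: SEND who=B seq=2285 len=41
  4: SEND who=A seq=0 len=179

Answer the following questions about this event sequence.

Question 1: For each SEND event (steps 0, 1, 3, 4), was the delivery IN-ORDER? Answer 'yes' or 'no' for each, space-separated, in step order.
Step 0: SEND seq=2000 -> in-order
Step 1: SEND seq=2191 -> in-order
Step 3: SEND seq=2285 -> out-of-order
Step 4: SEND seq=0 -> in-order

Answer: yes yes no yes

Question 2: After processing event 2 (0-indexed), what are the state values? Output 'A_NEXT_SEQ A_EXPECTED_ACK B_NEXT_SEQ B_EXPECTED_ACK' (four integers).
After event 0: A_seq=0 A_ack=2191 B_seq=2191 B_ack=0
After event 1: A_seq=0 A_ack=2203 B_seq=2203 B_ack=0
After event 2: A_seq=0 A_ack=2203 B_seq=2285 B_ack=0

0 2203 2285 0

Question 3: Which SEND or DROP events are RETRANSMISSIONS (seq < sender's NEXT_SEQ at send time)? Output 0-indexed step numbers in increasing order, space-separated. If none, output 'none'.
Answer: none

Derivation:
Step 0: SEND seq=2000 -> fresh
Step 1: SEND seq=2191 -> fresh
Step 2: DROP seq=2203 -> fresh
Step 3: SEND seq=2285 -> fresh
Step 4: SEND seq=0 -> fresh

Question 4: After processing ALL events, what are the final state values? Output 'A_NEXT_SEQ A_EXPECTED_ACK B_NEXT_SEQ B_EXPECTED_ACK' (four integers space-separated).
After event 0: A_seq=0 A_ack=2191 B_seq=2191 B_ack=0
After event 1: A_seq=0 A_ack=2203 B_seq=2203 B_ack=0
After event 2: A_seq=0 A_ack=2203 B_seq=2285 B_ack=0
After event 3: A_seq=0 A_ack=2203 B_seq=2326 B_ack=0
After event 4: A_seq=179 A_ack=2203 B_seq=2326 B_ack=179

Answer: 179 2203 2326 179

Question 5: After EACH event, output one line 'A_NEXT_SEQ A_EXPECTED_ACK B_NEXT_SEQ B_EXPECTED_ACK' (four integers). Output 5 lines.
0 2191 2191 0
0 2203 2203 0
0 2203 2285 0
0 2203 2326 0
179 2203 2326 179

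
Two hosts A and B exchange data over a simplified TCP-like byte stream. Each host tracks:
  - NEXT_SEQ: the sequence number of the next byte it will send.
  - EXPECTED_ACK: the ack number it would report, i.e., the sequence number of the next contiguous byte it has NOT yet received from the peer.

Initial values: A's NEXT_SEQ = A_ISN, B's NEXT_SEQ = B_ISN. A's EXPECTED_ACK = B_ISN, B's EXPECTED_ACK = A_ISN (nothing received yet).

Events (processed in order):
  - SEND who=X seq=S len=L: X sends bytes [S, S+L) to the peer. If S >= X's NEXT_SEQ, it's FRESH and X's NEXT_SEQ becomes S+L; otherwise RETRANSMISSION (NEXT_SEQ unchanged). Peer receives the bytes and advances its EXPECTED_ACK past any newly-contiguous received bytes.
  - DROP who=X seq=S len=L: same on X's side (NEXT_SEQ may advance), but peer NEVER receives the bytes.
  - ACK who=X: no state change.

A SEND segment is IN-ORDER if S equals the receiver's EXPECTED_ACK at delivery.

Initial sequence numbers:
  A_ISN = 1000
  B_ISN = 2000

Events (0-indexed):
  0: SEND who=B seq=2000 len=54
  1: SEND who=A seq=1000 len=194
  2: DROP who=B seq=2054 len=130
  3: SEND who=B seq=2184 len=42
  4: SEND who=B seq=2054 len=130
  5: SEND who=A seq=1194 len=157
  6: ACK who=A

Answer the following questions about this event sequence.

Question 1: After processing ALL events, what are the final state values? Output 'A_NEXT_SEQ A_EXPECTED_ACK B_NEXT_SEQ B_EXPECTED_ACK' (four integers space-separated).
After event 0: A_seq=1000 A_ack=2054 B_seq=2054 B_ack=1000
After event 1: A_seq=1194 A_ack=2054 B_seq=2054 B_ack=1194
After event 2: A_seq=1194 A_ack=2054 B_seq=2184 B_ack=1194
After event 3: A_seq=1194 A_ack=2054 B_seq=2226 B_ack=1194
After event 4: A_seq=1194 A_ack=2226 B_seq=2226 B_ack=1194
After event 5: A_seq=1351 A_ack=2226 B_seq=2226 B_ack=1351
After event 6: A_seq=1351 A_ack=2226 B_seq=2226 B_ack=1351

Answer: 1351 2226 2226 1351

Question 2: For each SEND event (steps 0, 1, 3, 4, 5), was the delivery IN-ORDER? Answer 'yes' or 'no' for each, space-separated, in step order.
Step 0: SEND seq=2000 -> in-order
Step 1: SEND seq=1000 -> in-order
Step 3: SEND seq=2184 -> out-of-order
Step 4: SEND seq=2054 -> in-order
Step 5: SEND seq=1194 -> in-order

Answer: yes yes no yes yes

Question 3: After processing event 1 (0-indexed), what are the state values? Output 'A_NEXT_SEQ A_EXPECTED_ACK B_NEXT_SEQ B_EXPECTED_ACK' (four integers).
After event 0: A_seq=1000 A_ack=2054 B_seq=2054 B_ack=1000
After event 1: A_seq=1194 A_ack=2054 B_seq=2054 B_ack=1194

1194 2054 2054 1194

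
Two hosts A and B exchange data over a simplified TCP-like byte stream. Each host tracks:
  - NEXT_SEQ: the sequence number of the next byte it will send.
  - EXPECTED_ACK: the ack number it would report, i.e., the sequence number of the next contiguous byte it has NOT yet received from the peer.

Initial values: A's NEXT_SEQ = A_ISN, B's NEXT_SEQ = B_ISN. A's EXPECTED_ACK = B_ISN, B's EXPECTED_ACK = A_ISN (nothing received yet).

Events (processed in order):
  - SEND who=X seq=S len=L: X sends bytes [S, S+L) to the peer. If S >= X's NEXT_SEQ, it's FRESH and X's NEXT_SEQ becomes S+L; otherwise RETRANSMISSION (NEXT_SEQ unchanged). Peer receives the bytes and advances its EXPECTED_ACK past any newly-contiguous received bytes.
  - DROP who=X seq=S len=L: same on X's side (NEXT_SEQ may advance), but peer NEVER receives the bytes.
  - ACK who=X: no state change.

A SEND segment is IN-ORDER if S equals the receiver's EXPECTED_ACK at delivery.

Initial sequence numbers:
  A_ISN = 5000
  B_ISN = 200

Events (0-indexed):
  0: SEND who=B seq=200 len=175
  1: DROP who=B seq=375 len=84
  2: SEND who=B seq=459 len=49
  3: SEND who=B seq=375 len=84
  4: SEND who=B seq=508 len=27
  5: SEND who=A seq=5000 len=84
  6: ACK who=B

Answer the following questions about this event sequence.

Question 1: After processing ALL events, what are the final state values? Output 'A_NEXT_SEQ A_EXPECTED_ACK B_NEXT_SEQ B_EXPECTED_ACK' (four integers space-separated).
After event 0: A_seq=5000 A_ack=375 B_seq=375 B_ack=5000
After event 1: A_seq=5000 A_ack=375 B_seq=459 B_ack=5000
After event 2: A_seq=5000 A_ack=375 B_seq=508 B_ack=5000
After event 3: A_seq=5000 A_ack=508 B_seq=508 B_ack=5000
After event 4: A_seq=5000 A_ack=535 B_seq=535 B_ack=5000
After event 5: A_seq=5084 A_ack=535 B_seq=535 B_ack=5084
After event 6: A_seq=5084 A_ack=535 B_seq=535 B_ack=5084

Answer: 5084 535 535 5084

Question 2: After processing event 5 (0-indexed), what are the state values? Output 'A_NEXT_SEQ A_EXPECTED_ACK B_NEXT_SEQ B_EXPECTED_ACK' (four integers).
After event 0: A_seq=5000 A_ack=375 B_seq=375 B_ack=5000
After event 1: A_seq=5000 A_ack=375 B_seq=459 B_ack=5000
After event 2: A_seq=5000 A_ack=375 B_seq=508 B_ack=5000
After event 3: A_seq=5000 A_ack=508 B_seq=508 B_ack=5000
After event 4: A_seq=5000 A_ack=535 B_seq=535 B_ack=5000
After event 5: A_seq=5084 A_ack=535 B_seq=535 B_ack=5084

5084 535 535 5084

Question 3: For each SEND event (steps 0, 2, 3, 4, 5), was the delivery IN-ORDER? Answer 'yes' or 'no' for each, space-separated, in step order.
Step 0: SEND seq=200 -> in-order
Step 2: SEND seq=459 -> out-of-order
Step 3: SEND seq=375 -> in-order
Step 4: SEND seq=508 -> in-order
Step 5: SEND seq=5000 -> in-order

Answer: yes no yes yes yes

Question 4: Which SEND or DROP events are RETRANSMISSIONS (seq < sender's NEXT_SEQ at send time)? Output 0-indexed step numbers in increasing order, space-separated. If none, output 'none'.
Answer: 3

Derivation:
Step 0: SEND seq=200 -> fresh
Step 1: DROP seq=375 -> fresh
Step 2: SEND seq=459 -> fresh
Step 3: SEND seq=375 -> retransmit
Step 4: SEND seq=508 -> fresh
Step 5: SEND seq=5000 -> fresh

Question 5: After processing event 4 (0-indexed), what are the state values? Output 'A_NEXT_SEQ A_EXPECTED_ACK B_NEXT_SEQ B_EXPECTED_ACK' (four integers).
After event 0: A_seq=5000 A_ack=375 B_seq=375 B_ack=5000
After event 1: A_seq=5000 A_ack=375 B_seq=459 B_ack=5000
After event 2: A_seq=5000 A_ack=375 B_seq=508 B_ack=5000
After event 3: A_seq=5000 A_ack=508 B_seq=508 B_ack=5000
After event 4: A_seq=5000 A_ack=535 B_seq=535 B_ack=5000

5000 535 535 5000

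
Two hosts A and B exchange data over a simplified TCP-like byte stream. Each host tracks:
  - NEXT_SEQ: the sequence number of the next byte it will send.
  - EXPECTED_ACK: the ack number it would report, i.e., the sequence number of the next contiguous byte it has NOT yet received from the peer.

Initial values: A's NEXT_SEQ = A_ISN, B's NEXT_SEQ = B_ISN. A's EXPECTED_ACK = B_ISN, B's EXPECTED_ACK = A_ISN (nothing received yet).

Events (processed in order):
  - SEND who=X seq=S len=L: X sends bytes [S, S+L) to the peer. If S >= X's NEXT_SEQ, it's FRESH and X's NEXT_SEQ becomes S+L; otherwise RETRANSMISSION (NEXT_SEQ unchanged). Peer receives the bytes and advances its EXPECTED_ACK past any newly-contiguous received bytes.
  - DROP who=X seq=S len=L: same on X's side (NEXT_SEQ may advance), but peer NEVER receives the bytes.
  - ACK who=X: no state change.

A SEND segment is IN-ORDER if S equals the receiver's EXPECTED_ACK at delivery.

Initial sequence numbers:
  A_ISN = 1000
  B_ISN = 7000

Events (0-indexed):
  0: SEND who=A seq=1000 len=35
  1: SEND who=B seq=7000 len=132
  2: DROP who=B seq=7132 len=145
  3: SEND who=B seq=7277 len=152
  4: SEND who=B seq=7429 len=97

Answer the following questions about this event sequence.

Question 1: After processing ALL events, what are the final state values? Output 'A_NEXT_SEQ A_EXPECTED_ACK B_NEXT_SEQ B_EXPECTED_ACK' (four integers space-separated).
Answer: 1035 7132 7526 1035

Derivation:
After event 0: A_seq=1035 A_ack=7000 B_seq=7000 B_ack=1035
After event 1: A_seq=1035 A_ack=7132 B_seq=7132 B_ack=1035
After event 2: A_seq=1035 A_ack=7132 B_seq=7277 B_ack=1035
After event 3: A_seq=1035 A_ack=7132 B_seq=7429 B_ack=1035
After event 4: A_seq=1035 A_ack=7132 B_seq=7526 B_ack=1035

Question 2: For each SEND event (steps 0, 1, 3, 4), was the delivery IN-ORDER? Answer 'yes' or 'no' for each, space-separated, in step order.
Answer: yes yes no no

Derivation:
Step 0: SEND seq=1000 -> in-order
Step 1: SEND seq=7000 -> in-order
Step 3: SEND seq=7277 -> out-of-order
Step 4: SEND seq=7429 -> out-of-order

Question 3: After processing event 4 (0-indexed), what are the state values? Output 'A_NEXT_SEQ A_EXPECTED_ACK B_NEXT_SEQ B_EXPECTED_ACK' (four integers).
After event 0: A_seq=1035 A_ack=7000 B_seq=7000 B_ack=1035
After event 1: A_seq=1035 A_ack=7132 B_seq=7132 B_ack=1035
After event 2: A_seq=1035 A_ack=7132 B_seq=7277 B_ack=1035
After event 3: A_seq=1035 A_ack=7132 B_seq=7429 B_ack=1035
After event 4: A_seq=1035 A_ack=7132 B_seq=7526 B_ack=1035

1035 7132 7526 1035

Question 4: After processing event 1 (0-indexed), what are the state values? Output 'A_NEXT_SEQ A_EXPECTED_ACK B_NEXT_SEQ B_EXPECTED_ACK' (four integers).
After event 0: A_seq=1035 A_ack=7000 B_seq=7000 B_ack=1035
After event 1: A_seq=1035 A_ack=7132 B_seq=7132 B_ack=1035

1035 7132 7132 1035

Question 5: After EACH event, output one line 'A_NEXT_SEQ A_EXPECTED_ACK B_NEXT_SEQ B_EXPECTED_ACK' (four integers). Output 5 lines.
1035 7000 7000 1035
1035 7132 7132 1035
1035 7132 7277 1035
1035 7132 7429 1035
1035 7132 7526 1035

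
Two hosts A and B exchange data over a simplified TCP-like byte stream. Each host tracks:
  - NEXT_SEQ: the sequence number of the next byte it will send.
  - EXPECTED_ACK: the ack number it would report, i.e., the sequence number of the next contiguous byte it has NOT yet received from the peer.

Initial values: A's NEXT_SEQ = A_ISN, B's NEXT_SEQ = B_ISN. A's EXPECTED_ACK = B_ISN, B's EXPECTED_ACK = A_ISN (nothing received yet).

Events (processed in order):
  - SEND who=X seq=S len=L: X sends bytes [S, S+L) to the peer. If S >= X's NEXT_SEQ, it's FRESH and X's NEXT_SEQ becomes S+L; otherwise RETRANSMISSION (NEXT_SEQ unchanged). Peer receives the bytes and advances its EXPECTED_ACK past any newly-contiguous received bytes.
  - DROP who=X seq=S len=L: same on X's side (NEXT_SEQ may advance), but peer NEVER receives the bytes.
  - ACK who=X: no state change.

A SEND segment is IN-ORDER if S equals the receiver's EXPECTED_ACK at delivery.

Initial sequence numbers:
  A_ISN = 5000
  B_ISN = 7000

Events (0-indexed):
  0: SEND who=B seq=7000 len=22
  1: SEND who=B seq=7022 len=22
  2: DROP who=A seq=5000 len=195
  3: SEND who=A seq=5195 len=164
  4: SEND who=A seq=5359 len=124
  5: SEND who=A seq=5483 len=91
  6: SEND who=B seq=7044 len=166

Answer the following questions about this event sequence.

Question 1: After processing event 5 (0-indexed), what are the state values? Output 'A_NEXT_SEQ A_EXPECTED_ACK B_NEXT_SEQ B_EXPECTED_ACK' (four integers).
After event 0: A_seq=5000 A_ack=7022 B_seq=7022 B_ack=5000
After event 1: A_seq=5000 A_ack=7044 B_seq=7044 B_ack=5000
After event 2: A_seq=5195 A_ack=7044 B_seq=7044 B_ack=5000
After event 3: A_seq=5359 A_ack=7044 B_seq=7044 B_ack=5000
After event 4: A_seq=5483 A_ack=7044 B_seq=7044 B_ack=5000
After event 5: A_seq=5574 A_ack=7044 B_seq=7044 B_ack=5000

5574 7044 7044 5000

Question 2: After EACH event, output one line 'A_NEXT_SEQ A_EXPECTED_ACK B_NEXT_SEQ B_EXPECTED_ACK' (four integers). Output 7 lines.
5000 7022 7022 5000
5000 7044 7044 5000
5195 7044 7044 5000
5359 7044 7044 5000
5483 7044 7044 5000
5574 7044 7044 5000
5574 7210 7210 5000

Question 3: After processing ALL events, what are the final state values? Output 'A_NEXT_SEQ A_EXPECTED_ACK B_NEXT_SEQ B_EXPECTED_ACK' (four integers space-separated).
After event 0: A_seq=5000 A_ack=7022 B_seq=7022 B_ack=5000
After event 1: A_seq=5000 A_ack=7044 B_seq=7044 B_ack=5000
After event 2: A_seq=5195 A_ack=7044 B_seq=7044 B_ack=5000
After event 3: A_seq=5359 A_ack=7044 B_seq=7044 B_ack=5000
After event 4: A_seq=5483 A_ack=7044 B_seq=7044 B_ack=5000
After event 5: A_seq=5574 A_ack=7044 B_seq=7044 B_ack=5000
After event 6: A_seq=5574 A_ack=7210 B_seq=7210 B_ack=5000

Answer: 5574 7210 7210 5000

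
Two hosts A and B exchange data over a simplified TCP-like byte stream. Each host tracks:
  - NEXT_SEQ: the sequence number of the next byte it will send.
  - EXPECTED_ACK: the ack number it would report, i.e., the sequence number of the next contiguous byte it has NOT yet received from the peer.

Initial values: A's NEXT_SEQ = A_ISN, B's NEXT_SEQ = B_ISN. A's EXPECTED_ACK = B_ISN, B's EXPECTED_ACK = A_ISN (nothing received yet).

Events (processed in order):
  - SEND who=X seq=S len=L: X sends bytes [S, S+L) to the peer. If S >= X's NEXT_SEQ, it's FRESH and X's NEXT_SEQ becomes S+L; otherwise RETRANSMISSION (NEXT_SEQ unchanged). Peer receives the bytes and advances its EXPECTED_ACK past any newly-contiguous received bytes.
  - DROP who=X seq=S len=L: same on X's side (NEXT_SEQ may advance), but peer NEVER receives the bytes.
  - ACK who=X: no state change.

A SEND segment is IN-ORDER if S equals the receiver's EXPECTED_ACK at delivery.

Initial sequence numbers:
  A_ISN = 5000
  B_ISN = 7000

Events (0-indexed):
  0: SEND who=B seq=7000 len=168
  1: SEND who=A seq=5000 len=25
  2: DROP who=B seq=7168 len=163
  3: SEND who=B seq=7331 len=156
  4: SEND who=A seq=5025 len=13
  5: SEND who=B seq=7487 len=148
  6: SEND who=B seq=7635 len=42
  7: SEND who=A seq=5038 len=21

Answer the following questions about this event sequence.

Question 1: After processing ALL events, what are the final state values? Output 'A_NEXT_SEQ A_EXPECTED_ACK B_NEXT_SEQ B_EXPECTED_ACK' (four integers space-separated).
After event 0: A_seq=5000 A_ack=7168 B_seq=7168 B_ack=5000
After event 1: A_seq=5025 A_ack=7168 B_seq=7168 B_ack=5025
After event 2: A_seq=5025 A_ack=7168 B_seq=7331 B_ack=5025
After event 3: A_seq=5025 A_ack=7168 B_seq=7487 B_ack=5025
After event 4: A_seq=5038 A_ack=7168 B_seq=7487 B_ack=5038
After event 5: A_seq=5038 A_ack=7168 B_seq=7635 B_ack=5038
After event 6: A_seq=5038 A_ack=7168 B_seq=7677 B_ack=5038
After event 7: A_seq=5059 A_ack=7168 B_seq=7677 B_ack=5059

Answer: 5059 7168 7677 5059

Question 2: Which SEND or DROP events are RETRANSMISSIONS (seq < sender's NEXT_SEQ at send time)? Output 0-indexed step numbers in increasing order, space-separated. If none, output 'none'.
Answer: none

Derivation:
Step 0: SEND seq=7000 -> fresh
Step 1: SEND seq=5000 -> fresh
Step 2: DROP seq=7168 -> fresh
Step 3: SEND seq=7331 -> fresh
Step 4: SEND seq=5025 -> fresh
Step 5: SEND seq=7487 -> fresh
Step 6: SEND seq=7635 -> fresh
Step 7: SEND seq=5038 -> fresh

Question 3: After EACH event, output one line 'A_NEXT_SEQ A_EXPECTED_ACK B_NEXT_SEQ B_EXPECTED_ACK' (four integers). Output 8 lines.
5000 7168 7168 5000
5025 7168 7168 5025
5025 7168 7331 5025
5025 7168 7487 5025
5038 7168 7487 5038
5038 7168 7635 5038
5038 7168 7677 5038
5059 7168 7677 5059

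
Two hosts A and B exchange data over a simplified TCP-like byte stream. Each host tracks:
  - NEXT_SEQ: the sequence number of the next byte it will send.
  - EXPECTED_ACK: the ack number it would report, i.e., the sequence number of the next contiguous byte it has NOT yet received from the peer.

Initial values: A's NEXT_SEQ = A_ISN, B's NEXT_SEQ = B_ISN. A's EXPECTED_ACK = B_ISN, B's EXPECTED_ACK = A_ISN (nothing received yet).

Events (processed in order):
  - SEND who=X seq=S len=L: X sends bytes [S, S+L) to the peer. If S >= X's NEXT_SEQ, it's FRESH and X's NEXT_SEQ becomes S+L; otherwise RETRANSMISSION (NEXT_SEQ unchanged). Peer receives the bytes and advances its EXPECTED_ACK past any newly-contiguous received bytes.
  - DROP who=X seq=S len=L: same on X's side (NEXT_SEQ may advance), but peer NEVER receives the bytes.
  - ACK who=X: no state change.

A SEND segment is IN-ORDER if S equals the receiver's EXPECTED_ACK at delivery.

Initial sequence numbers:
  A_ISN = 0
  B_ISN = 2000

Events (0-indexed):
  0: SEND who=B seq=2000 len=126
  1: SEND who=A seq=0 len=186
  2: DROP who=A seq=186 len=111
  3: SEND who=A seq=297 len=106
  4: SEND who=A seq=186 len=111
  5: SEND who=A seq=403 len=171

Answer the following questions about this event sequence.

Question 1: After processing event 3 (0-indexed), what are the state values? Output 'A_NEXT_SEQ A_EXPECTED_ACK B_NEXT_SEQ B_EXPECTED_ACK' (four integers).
After event 0: A_seq=0 A_ack=2126 B_seq=2126 B_ack=0
After event 1: A_seq=186 A_ack=2126 B_seq=2126 B_ack=186
After event 2: A_seq=297 A_ack=2126 B_seq=2126 B_ack=186
After event 3: A_seq=403 A_ack=2126 B_seq=2126 B_ack=186

403 2126 2126 186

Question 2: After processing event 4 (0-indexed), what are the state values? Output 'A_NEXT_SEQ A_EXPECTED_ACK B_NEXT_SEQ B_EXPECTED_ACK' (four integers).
After event 0: A_seq=0 A_ack=2126 B_seq=2126 B_ack=0
After event 1: A_seq=186 A_ack=2126 B_seq=2126 B_ack=186
After event 2: A_seq=297 A_ack=2126 B_seq=2126 B_ack=186
After event 3: A_seq=403 A_ack=2126 B_seq=2126 B_ack=186
After event 4: A_seq=403 A_ack=2126 B_seq=2126 B_ack=403

403 2126 2126 403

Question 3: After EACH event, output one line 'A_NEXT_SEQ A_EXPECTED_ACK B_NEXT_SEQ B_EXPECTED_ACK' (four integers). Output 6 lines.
0 2126 2126 0
186 2126 2126 186
297 2126 2126 186
403 2126 2126 186
403 2126 2126 403
574 2126 2126 574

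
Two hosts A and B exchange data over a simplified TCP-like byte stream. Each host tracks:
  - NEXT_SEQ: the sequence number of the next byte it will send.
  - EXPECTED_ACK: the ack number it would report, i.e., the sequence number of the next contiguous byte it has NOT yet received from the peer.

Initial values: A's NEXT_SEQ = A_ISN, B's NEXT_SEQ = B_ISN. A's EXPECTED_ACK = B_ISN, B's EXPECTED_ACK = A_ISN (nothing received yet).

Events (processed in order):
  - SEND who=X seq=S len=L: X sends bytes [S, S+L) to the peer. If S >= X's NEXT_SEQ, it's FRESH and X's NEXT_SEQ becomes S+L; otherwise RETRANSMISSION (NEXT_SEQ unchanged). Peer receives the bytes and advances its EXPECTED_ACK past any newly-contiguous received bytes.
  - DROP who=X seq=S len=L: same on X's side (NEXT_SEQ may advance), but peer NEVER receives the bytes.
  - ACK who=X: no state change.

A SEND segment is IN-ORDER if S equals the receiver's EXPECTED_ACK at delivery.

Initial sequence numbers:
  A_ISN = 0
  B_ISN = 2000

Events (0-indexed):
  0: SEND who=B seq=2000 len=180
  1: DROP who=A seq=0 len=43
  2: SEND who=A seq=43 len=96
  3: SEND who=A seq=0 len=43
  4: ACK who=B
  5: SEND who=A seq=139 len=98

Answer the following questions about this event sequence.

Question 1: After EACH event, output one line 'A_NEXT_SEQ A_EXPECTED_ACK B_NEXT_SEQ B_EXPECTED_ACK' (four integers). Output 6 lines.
0 2180 2180 0
43 2180 2180 0
139 2180 2180 0
139 2180 2180 139
139 2180 2180 139
237 2180 2180 237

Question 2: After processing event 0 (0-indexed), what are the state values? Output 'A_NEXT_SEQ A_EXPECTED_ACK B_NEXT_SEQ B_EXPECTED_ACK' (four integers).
After event 0: A_seq=0 A_ack=2180 B_seq=2180 B_ack=0

0 2180 2180 0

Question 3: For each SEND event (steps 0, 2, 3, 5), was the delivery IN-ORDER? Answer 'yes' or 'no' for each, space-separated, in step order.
Answer: yes no yes yes

Derivation:
Step 0: SEND seq=2000 -> in-order
Step 2: SEND seq=43 -> out-of-order
Step 3: SEND seq=0 -> in-order
Step 5: SEND seq=139 -> in-order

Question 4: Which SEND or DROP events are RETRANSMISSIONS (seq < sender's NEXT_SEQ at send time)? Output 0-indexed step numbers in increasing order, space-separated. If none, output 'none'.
Answer: 3

Derivation:
Step 0: SEND seq=2000 -> fresh
Step 1: DROP seq=0 -> fresh
Step 2: SEND seq=43 -> fresh
Step 3: SEND seq=0 -> retransmit
Step 5: SEND seq=139 -> fresh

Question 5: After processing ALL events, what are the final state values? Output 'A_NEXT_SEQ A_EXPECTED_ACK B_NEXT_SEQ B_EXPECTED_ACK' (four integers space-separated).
Answer: 237 2180 2180 237

Derivation:
After event 0: A_seq=0 A_ack=2180 B_seq=2180 B_ack=0
After event 1: A_seq=43 A_ack=2180 B_seq=2180 B_ack=0
After event 2: A_seq=139 A_ack=2180 B_seq=2180 B_ack=0
After event 3: A_seq=139 A_ack=2180 B_seq=2180 B_ack=139
After event 4: A_seq=139 A_ack=2180 B_seq=2180 B_ack=139
After event 5: A_seq=237 A_ack=2180 B_seq=2180 B_ack=237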